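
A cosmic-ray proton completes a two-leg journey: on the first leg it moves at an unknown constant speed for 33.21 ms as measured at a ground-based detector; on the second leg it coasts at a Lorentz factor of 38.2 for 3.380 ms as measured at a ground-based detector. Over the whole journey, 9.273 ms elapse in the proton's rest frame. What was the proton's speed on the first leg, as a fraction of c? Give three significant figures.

Leg 1: speed unknown; τ_1 = 33.21/γ_1.
Leg 2: γ = 38.2; τ_2 = 3.380/38.20 = 0.08848 ms.
Total proper time: τ_1 + 0.08848 = 9.273, so τ_1 = 9.273 − 0.08848 = 9.185 ms.
γ_1 = 33.21/9.185 = 3.616; β = √(1 − 1/γ²) = √0.9235.

β = 0.961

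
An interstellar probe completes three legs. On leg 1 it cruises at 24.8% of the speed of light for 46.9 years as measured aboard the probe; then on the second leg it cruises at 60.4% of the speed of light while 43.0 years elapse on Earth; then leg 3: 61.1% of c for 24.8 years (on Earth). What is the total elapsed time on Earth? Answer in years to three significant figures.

Leg 1: β = 0.248; γ = 1/√(1 − 0.248²) = 1/√0.9385 = 1.032; Δt_1 = 1.032 × 46.9 = 48.41 years.
Leg 2: 43.0 years is already measured on Earth.
Leg 3: 24.8 years is already measured on Earth.
Total: 48.41 + 43.00 + 24.80 years.

Δt = 116 years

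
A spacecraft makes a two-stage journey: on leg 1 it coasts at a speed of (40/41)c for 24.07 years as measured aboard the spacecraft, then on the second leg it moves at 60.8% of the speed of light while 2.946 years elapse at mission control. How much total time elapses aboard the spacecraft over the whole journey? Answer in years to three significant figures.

τ = 26.4 years

Leg 1: 24.07 years is already measured aboard the spacecraft.
Leg 2: β = 0.608; γ = 1/√(1 − 0.608²) = 1/√0.6303 = 1.260; τ_2 = 2.946/1.260 = 2.339 years.
Total: 24.07 + 2.339 years.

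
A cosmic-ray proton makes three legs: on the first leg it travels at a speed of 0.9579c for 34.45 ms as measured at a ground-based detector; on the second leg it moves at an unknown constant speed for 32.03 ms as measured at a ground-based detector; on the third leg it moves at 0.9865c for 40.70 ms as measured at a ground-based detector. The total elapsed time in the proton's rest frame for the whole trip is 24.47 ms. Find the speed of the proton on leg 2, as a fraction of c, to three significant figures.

Leg 1: γ = 1/√(1 − 0.9579²) = 1/√0.08243 = 3.483; τ_1 = 34.45/3.483 = 9.891 ms.
Leg 2: speed unknown; τ_2 = 32.03/γ_2.
Leg 3: γ = 1/√(1 − 0.9865²) = 1/√0.02682 = 6.106; τ_3 = 40.70/6.106 = 6.665 ms.
Total proper time: 9.891 + τ_2 + 6.665 = 24.47, so τ_2 = 24.47 − 16.56 = 7.914 ms.
γ_2 = 32.03/7.914 = 4.047; β = √(1 − 1/γ²) = √0.9389.

β = 0.969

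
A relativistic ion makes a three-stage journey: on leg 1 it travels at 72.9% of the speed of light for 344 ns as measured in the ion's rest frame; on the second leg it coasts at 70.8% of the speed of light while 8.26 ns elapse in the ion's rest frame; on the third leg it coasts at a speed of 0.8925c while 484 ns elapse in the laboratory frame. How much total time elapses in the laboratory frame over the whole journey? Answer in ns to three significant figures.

Leg 1: β = 0.729; γ = 1/√(1 − 0.729²) = 1/√0.4686 = 1.461; Δt_1 = 1.461 × 344 = 502.5 ns.
Leg 2: β = 0.708; γ = 1/√(1 − 0.708²) = 1/√0.4987 = 1.416; Δt_2 = 1.416 × 8.26 = 11.70 ns.
Leg 3: 484 ns is already measured in the laboratory frame.
Total: 502.5 + 11.70 + 484.0 ns.

Δt = 998 ns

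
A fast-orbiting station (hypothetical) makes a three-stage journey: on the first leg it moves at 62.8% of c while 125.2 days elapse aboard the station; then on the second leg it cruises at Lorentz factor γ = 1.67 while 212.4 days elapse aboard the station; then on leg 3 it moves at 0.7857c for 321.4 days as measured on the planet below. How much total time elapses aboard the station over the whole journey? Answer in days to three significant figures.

Leg 1: 125.2 days is already measured aboard the station.
Leg 2: 212.4 days is already measured aboard the station.
Leg 3: γ = 1/√(1 − 0.7857²) = 1/√0.3827 = 1.617; τ_3 = 321.4/1.617 = 198.8 days.
Total: 125.2 + 212.4 + 198.8 days.

τ = 536 days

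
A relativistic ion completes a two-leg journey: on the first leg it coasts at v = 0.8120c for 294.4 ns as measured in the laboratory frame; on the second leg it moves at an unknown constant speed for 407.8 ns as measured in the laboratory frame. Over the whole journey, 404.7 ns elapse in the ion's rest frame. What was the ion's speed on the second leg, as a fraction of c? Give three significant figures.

β = 0.821

Leg 1: γ = 1/√(1 − 0.8120²) = 1/√0.3407 = 1.713; τ_1 = 294.4/1.713 = 171.8 ns.
Leg 2: speed unknown; τ_2 = 407.8/γ_2.
Total proper time: 171.8 + τ_2 = 404.7, so τ_2 = 404.7 − 171.8 = 232.9 ns.
γ_2 = 407.8/232.9 = 1.751; β = √(1 − 1/γ²) = √0.6739.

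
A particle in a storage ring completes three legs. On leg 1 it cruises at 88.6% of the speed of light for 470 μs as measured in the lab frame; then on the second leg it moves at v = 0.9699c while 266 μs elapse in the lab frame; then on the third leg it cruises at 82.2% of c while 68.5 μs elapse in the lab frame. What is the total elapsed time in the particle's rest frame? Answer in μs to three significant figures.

τ = 322 μs

Leg 1: β = 0.886; γ = 1/√(1 − 0.886²) = 1/√0.2150 = 2.157; τ_1 = 470/2.157 = 217.9 μs.
Leg 2: γ = 1/√(1 − 0.9699²) = 1/√0.05929 = 4.107; τ_2 = 266/4.107 = 64.77 μs.
Leg 3: β = 0.822; γ = 1/√(1 − 0.822²) = 1/√0.3243 = 1.756; τ_3 = 68.5/1.756 = 39.01 μs.
Total: 217.9 + 64.77 + 39.01 μs.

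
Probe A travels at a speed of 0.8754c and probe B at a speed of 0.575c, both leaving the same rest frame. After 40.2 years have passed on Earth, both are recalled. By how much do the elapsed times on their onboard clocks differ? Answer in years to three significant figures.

A: γ = 1/√(1 − 0.8754²) = 1/√0.2337 = 2.069; τ_A = 40.2/2.069 = 19.43 years.
B: γ = 1/√(1 − 0.575²) = 1/√0.6694 = 1.222; τ_B = 40.2/1.222 = 32.89 years.

|τ_A − τ_B| = 13.5 years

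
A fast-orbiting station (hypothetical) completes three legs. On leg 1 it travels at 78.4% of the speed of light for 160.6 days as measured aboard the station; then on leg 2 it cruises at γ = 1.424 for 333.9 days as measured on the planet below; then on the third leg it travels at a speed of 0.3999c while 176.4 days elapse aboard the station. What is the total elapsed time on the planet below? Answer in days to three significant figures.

Leg 1: β = 0.784; γ = 1/√(1 − 0.784²) = 1/√0.3853 = 1.611; Δt_1 = 1.611 × 160.6 = 258.7 days.
Leg 2: 333.9 days is already measured on the planet below.
Leg 3: γ = 1/√(1 − 0.3999²) = 1/√0.8401 = 1.091; Δt_3 = 1.091 × 176.4 = 192.5 days.
Total: 258.7 + 333.9 + 192.5 days.

Δt = 785 days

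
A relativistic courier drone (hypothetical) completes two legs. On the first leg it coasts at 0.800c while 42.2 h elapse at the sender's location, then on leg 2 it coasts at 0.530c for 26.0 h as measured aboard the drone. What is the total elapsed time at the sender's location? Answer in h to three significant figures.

Δt = 72.9 h

Leg 1: 42.2 h is already measured at the sender's location.
Leg 2: γ = 1/√(1 − 0.530²) = 1/√0.7191 = 1.179; Δt_2 = 1.179 × 26.0 = 30.66 h.
Total: 42.20 + 30.66 h.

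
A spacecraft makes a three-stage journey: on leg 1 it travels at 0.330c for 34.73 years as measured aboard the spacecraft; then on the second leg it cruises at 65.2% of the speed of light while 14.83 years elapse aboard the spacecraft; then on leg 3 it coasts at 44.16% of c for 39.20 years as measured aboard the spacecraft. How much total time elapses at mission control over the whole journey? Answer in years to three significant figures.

Leg 1: γ = 1/√(1 − 0.330²) = 1/√0.8911 = 1.059; Δt_1 = 1.059 × 34.73 = 36.79 years.
Leg 2: β = 0.652; γ = 1/√(1 − 0.652²) = 1/√0.5749 = 1.319; Δt_2 = 1.319 × 14.83 = 19.56 years.
Leg 3: β = 0.4416; γ = 1/√(1 − 0.4416²) = 1/√0.8050 = 1.115; Δt_3 = 1.115 × 39.20 = 43.69 years.
Total: 36.79 + 19.56 + 43.69 years.

Δt = 100 years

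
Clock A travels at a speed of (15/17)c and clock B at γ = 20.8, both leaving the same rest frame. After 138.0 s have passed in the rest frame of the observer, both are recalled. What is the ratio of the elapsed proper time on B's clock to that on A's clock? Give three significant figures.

τ_B/τ_A = 0.102

A: γ = 1/√(1 − (15/17)²) = 17/8 = 2.125. B: γ = 20.8.
τ_A/τ_B = γ_B/γ_A = 20.80/2.125 = 9.788, so τ_B/τ_A = 0.1022.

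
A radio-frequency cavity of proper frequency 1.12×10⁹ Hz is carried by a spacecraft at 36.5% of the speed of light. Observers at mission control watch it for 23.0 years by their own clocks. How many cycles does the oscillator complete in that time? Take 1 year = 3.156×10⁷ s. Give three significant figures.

N = 7.57×10¹⁷

β = 0.365; γ = 1/√(1 − 0.365²) = 1/√0.8668 = 1.074
During 23.0 years of lab time, the oscillator's proper time advances by τ = Δt/γ = 23.0/1.074 = 21.41 years = 6.758×10⁸ s.
N = f × τ = 1.12×10⁹ × 6.758×10⁸ = 7.569×10¹⁷.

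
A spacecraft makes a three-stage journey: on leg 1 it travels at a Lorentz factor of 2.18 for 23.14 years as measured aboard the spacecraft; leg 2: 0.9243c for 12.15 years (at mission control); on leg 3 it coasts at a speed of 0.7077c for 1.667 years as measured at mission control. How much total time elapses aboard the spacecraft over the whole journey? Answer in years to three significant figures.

Leg 1: 23.14 years is already measured aboard the spacecraft.
Leg 2: γ = 1/√(1 − 0.9243²) = 1/√0.1457 = 2.620; τ_2 = 12.15/2.620 = 4.637 years.
Leg 3: γ = 1/√(1 − 0.7077²) = 1/√0.4992 = 1.415; τ_3 = 1.667/1.415 = 1.178 years.
Total: 23.14 + 4.637 + 1.178 years.

τ = 29.0 years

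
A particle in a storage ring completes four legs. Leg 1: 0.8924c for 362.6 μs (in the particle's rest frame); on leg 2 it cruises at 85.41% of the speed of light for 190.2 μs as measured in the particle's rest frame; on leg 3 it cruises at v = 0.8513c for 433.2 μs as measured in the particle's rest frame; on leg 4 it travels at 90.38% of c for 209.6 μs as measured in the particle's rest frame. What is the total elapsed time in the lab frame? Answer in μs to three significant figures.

Leg 1: γ = 1/√(1 − 0.8924²) = 1/√0.2036 = 2.216; Δt_1 = 2.216 × 362.6 = 803.6 μs.
Leg 2: β = 0.8541; γ = 1/√(1 − 0.8541²) = 1/√0.2705 = 1.923; Δt_2 = 1.923 × 190.2 = 365.7 μs.
Leg 3: γ = 1/√(1 − 0.8513²) = 1/√0.2753 = 1.906; Δt_3 = 1.906 × 433.2 = 825.6 μs.
Leg 4: β = 0.9038; γ = 1/√(1 − 0.9038²) = 1/√0.1831 = 2.337; Δt_4 = 2.337 × 209.6 = 489.8 μs.
Total: 803.6 + 365.7 + 825.6 + 489.8 μs.

Δt = 2480 μs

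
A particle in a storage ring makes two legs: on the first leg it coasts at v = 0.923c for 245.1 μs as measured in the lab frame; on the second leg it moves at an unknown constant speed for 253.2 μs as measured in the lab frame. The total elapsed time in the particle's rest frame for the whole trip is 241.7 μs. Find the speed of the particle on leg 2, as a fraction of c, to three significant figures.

Leg 1: γ = 1/√(1 − 0.923²) = 1/√0.1481 = 2.599; τ_1 = 245.1/2.599 = 94.31 μs.
Leg 2: speed unknown; τ_2 = 253.2/γ_2.
Total proper time: 94.31 + τ_2 = 241.7, so τ_2 = 241.7 − 94.31 = 147.4 μs.
γ_2 = 253.2/147.4 = 1.718; β = √(1 − 1/γ²) = √0.6612.

β = 0.813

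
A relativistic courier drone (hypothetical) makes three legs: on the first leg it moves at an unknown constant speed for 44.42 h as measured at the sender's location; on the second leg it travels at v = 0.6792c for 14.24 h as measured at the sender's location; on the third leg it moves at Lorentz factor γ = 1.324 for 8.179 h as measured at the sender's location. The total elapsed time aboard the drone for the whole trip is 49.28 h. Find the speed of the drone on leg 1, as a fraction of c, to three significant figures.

Leg 1: speed unknown; τ_1 = 44.42/γ_1.
Leg 2: γ = 1/√(1 − 0.6792²) = 1/√0.5387 = 1.362; τ_2 = 14.24/1.362 = 10.45 h.
Leg 3: γ = 1.324; τ_3 = 8.179/1.324 = 6.177 h.
Total proper time: τ_1 + 10.45 + 6.177 = 49.28, so τ_1 = 49.28 − 16.63 = 32.65 h.
γ_1 = 44.42/32.65 = 1.360; β = √(1 − 1/γ²) = √0.4597.

β = 0.678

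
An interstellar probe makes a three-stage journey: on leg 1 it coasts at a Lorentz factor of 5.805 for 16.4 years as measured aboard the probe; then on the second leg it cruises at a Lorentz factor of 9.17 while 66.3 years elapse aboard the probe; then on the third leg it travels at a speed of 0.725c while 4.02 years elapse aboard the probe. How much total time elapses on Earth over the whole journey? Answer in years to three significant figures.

Leg 1: γ = 5.805; Δt_1 = 5.805 × 16.4 = 95.20 years.
Leg 2: γ = 9.17; Δt_2 = 9.170 × 66.3 = 608.0 years.
Leg 3: γ = 1/√(1 − 0.725²) = 1/√0.4744 = 1.452; Δt_3 = 1.452 × 4.02 = 5.837 years.
Total: 95.20 + 608.0 + 5.837 years.

Δt = 709 years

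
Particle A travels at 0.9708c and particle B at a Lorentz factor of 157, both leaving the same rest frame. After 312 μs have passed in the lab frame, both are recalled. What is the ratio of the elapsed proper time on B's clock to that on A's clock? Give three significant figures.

τ_B/τ_A = 0.0266

A: γ = 1/√(1 − 0.9708²) = 1/√0.05755 = 4.169. B: γ = 157.
τ_A/τ_B = γ_B/γ_A = 157.0/4.169 = 37.66, so τ_B/τ_A = 0.02655.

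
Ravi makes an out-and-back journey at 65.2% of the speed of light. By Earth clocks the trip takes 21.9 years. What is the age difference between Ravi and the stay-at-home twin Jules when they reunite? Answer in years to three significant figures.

β = 0.652; γ = 1/√(1 − 0.652²) = 1/√0.5749 = 1.319
Ravi's elapsed proper time: τ = 21.9/1.319 = 16.60 years.
Age gap = Δt − τ = 21.9 − 16.60 years.

Δt − τ = 5.30 years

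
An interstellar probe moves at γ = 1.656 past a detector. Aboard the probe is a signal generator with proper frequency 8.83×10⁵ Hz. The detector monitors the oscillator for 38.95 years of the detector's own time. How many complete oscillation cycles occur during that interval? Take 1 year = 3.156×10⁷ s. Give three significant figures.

N = 6.55×10¹⁴

γ = 1.656
During 38.95 years of lab time, the oscillator's proper time advances by τ = Δt/γ = 38.95/1.656 = 23.52 years = 7.423×10⁸ s.
N = f × τ = 8.83×10⁵ × 7.423×10⁸ = 6.555×10¹⁴.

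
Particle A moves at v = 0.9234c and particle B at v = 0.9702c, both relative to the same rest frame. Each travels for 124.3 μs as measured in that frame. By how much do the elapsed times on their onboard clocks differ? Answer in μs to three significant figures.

|τ_A − τ_B| = 17.6 μs

A: γ = 1/√(1 − 0.9234²) = 1/√0.1473 = 2.605; τ_A = 124.3/2.605 = 47.71 μs.
B: γ = 1/√(1 − 0.9702²) = 1/√0.05871 = 4.127; τ_B = 124.3/4.127 = 30.12 μs.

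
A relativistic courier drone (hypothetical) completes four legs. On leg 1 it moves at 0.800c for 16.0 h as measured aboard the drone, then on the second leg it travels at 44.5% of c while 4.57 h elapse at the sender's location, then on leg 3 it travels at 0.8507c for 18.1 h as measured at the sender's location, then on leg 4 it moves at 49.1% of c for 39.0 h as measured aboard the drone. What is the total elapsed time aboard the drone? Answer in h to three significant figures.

τ = 68.6 h

Leg 1: 16.0 h is already measured aboard the drone.
Leg 2: β = 0.445; γ = 1/√(1 − 0.445²) = 1/√0.8020 = 1.117; τ_2 = 4.57/1.117 = 4.093 h.
Leg 3: γ = 1/√(1 − 0.8507²) = 1/√0.2763 = 1.902; τ_3 = 18.1/1.902 = 9.514 h.
Leg 4: 39.0 h is already measured aboard the drone.
Total: 16.00 + 4.093 + 9.514 + 39.00 h.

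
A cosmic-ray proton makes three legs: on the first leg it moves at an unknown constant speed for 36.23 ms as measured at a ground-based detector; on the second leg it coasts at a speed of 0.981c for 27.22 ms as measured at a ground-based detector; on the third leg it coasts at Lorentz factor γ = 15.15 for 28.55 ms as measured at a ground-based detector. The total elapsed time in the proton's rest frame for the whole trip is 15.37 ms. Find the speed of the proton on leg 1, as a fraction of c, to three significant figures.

Leg 1: speed unknown; τ_1 = 36.23/γ_1.
Leg 2: γ = 1/√(1 − 0.981²) = 1/√0.03764 = 5.154; τ_2 = 27.22/5.154 = 5.281 ms.
Leg 3: γ = 15.15; τ_3 = 28.55/15.15 = 1.884 ms.
Total proper time: τ_1 + 5.281 + 1.884 = 15.37, so τ_1 = 15.37 − 7.165 = 8.205 ms.
γ_1 = 36.23/8.205 = 4.416; β = √(1 − 1/γ²) = √0.9487.

β = 0.974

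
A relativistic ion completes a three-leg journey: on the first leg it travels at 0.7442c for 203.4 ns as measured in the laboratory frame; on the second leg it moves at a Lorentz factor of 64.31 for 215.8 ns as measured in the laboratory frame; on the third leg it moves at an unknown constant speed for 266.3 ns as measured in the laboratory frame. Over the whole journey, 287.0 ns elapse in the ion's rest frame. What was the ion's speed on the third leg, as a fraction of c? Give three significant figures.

β = 0.832

Leg 1: γ = 1/√(1 − 0.7442²) = 1/√0.4462 = 1.497; τ_1 = 203.4/1.497 = 135.9 ns.
Leg 2: γ = 64.31; τ_2 = 215.8/64.31 = 3.356 ns.
Leg 3: speed unknown; τ_3 = 266.3/γ_3.
Total proper time: 135.9 + 3.356 + τ_3 = 287.0, so τ_3 = 287.0 − 139.2 = 147.8 ns.
γ_3 = 266.3/147.8 = 1.802; β = √(1 − 1/γ²) = √0.6920.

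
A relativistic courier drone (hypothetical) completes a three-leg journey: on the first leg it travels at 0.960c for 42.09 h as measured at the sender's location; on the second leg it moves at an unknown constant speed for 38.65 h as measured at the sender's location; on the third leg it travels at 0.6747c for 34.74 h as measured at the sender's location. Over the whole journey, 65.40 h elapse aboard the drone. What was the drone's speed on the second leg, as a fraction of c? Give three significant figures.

Leg 1: γ = 1/√(1 − 0.960²) = 25/7 ≈ 3.571; τ_1 = 42.09/3.571 = 11.79 h.
Leg 2: speed unknown; τ_2 = 38.65/γ_2.
Leg 3: γ = 1/√(1 − 0.6747²) = 1/√0.5448 = 1.355; τ_3 = 34.74/1.355 = 25.64 h.
Total proper time: 11.79 + τ_2 + 25.64 = 65.40, so τ_2 = 65.40 − 37.43 = 27.97 h.
γ_2 = 38.65/27.97 = 1.382; β = √(1 − 1/γ²) = √0.4762.

β = 0.690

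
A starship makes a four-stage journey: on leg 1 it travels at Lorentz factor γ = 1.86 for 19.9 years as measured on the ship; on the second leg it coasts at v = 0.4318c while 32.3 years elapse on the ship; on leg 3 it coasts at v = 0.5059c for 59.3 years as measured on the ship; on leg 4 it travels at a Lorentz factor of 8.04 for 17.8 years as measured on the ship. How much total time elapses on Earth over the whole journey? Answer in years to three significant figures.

Leg 1: γ = 1.86; Δt_1 = 1.860 × 19.9 = 37.01 years.
Leg 2: γ = 1/√(1 − 0.4318²) = 1/√0.8135 = 1.109; Δt_2 = 1.109 × 32.3 = 35.81 years.
Leg 3: γ = 1/√(1 − 0.5059²) = 1/√0.7441 = 1.159; Δt_3 = 1.159 × 59.3 = 68.75 years.
Leg 4: γ = 8.04; Δt_4 = 8.040 × 17.8 = 143.1 years.
Total: 37.01 + 35.81 + 68.75 + 143.1 years.

Δt = 285 years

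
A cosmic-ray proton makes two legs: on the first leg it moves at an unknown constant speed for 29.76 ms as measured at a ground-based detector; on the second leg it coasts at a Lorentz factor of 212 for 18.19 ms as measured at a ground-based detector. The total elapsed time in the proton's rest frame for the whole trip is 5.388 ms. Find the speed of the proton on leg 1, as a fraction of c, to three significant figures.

Leg 1: speed unknown; τ_1 = 29.76/γ_1.
Leg 2: γ = 212; τ_2 = 18.19/212.0 = 0.08580 ms.
Total proper time: τ_1 + 0.08580 = 5.388, so τ_1 = 5.388 − 0.08580 = 5.302 ms.
γ_1 = 29.76/5.302 = 5.613; β = √(1 − 1/γ²) = √0.9683.

β = 0.984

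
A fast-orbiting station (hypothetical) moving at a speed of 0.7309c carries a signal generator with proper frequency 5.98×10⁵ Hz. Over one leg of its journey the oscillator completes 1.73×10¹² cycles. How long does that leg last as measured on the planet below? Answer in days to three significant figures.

γ = 1/√(1 − 0.7309²) = 1/√0.4658 = 1.465
Proper time for N cycles: τ = N/f = 1.73×10¹²/(5.98×10⁵) = 2.893×10⁶ s = 33.48 days.
Lab-frame duration Δt = γτ = 1.465 × 33.48 = 49.06 days.

Δt = 49.1 days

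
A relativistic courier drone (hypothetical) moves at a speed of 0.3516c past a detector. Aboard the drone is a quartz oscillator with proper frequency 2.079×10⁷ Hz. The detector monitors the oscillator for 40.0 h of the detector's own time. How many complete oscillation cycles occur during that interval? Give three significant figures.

γ = 1/√(1 − 0.3516²) = 1/√0.8764 = 1.068
During 40.0 h of lab time, the oscillator's proper time advances by τ = Δt/γ = 40.0/1.068 = 37.45 h = 1.348×10⁵ s.
N = f × τ = 2.079×10⁷ × 1.348×10⁵ = 2.803×10¹².

N = 2.80×10¹²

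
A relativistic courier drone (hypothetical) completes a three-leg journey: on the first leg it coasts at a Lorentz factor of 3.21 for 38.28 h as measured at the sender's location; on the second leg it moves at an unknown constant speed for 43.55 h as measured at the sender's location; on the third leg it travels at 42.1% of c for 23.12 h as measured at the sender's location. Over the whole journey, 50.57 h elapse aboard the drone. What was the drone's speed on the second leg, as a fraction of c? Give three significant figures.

β = 0.914

Leg 1: γ = 3.21; τ_1 = 38.28/3.210 = 11.93 h.
Leg 2: speed unknown; τ_2 = 43.55/γ_2.
Leg 3: β = 0.421; γ = 1/√(1 − 0.421²) = 1/√0.8228 = 1.102; τ_3 = 23.12/1.102 = 20.97 h.
Total proper time: 11.93 + τ_2 + 20.97 = 50.57, so τ_2 = 50.57 − 32.90 = 17.67 h.
γ_2 = 43.55/17.67 = 2.464; β = √(1 − 1/γ²) = √0.8353.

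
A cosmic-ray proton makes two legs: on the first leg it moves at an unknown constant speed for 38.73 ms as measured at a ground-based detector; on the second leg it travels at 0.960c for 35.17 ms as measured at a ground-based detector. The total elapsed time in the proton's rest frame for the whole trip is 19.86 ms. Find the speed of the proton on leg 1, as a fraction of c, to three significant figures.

β = 0.966

Leg 1: speed unknown; τ_1 = 38.73/γ_1.
Leg 2: γ = 1/√(1 − 0.960²) = 25/7 ≈ 3.571; τ_2 = 35.17/3.571 = 9.848 ms.
Total proper time: τ_1 + 9.848 = 19.86, so τ_1 = 19.86 − 9.848 = 10.01 ms.
γ_1 = 38.73/10.01 = 3.868; β = √(1 − 1/γ²) = √0.9332.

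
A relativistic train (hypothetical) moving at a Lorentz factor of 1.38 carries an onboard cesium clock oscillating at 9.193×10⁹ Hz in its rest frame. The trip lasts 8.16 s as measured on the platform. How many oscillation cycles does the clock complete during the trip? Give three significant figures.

N = 5.44×10¹⁰

γ = 1.38
The oscillator's own cycle count is N = f × τ where τ is the proper time on the train. τ = Δt/γ = 8.16/1.380 = 5.913 s = 5.913×10⁰ s.
N = 9.193×10⁹ × 5.913×10⁰ = 5.436×10¹⁰.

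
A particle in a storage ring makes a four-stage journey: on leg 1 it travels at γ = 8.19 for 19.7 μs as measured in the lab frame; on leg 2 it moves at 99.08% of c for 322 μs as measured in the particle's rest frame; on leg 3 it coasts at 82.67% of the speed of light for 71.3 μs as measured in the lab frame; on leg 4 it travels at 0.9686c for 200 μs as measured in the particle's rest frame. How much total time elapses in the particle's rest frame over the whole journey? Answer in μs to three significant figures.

τ = 565 μs

Leg 1: γ = 8.19; τ_1 = 19.7/8.190 = 2.405 μs.
Leg 2: 322 μs is already measured in the particle's rest frame.
Leg 3: β = 0.8267; γ = 1/√(1 − 0.8267²) = 1/√0.3166 = 1.777; τ_3 = 71.3/1.777 = 40.12 μs.
Leg 4: 200 μs is already measured in the particle's rest frame.
Total: 2.405 + 322.0 + 40.12 + 200.0 μs.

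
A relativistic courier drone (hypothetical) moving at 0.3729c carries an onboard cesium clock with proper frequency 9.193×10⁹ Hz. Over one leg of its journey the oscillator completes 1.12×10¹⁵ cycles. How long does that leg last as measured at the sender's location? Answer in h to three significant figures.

γ = 1/√(1 − 0.3729²) = 1/√0.8609 = 1.078
Proper time for N cycles: τ = N/f = 1.12×10¹⁵/(9.193×10⁹) = 1.218×10⁵ s = 33.84 h.
Lab-frame duration Δt = γτ = 1.078 × 33.84 = 36.47 h.

Δt = 36.5 h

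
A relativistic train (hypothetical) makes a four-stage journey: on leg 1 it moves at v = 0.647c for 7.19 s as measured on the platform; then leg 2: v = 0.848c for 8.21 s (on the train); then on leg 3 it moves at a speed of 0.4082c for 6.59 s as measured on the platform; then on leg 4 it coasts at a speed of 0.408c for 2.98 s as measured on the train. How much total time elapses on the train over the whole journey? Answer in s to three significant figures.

τ = 22.7 s

Leg 1: γ = 1/√(1 − 0.647²) = 1/√0.5814 = 1.311; τ_1 = 7.19/1.311 = 5.482 s.
Leg 2: 8.21 s is already measured on the train.
Leg 3: γ = 1/√(1 − 0.4082²) = 1/√0.8334 = 1.095; τ_3 = 6.59/1.095 = 6.016 s.
Leg 4: 2.98 s is already measured on the train.
Total: 5.482 + 8.210 + 6.016 + 2.980 s.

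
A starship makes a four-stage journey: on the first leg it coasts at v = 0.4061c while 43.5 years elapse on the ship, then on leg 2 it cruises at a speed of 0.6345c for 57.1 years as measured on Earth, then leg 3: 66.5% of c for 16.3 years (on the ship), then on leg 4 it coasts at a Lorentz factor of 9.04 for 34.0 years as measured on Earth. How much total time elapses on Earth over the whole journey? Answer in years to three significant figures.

Leg 1: γ = 1/√(1 − 0.4061²) = 1/√0.8351 = 1.094; Δt_1 = 1.094 × 43.5 = 47.60 years.
Leg 2: 57.1 years is already measured on Earth.
Leg 3: β = 0.665; γ = 1/√(1 − 0.665²) = 1/√0.5578 = 1.339; Δt_3 = 1.339 × 16.3 = 21.83 years.
Leg 4: 34.0 years is already measured on Earth.
Total: 47.60 + 57.10 + 21.83 + 34.00 years.

Δt = 161 years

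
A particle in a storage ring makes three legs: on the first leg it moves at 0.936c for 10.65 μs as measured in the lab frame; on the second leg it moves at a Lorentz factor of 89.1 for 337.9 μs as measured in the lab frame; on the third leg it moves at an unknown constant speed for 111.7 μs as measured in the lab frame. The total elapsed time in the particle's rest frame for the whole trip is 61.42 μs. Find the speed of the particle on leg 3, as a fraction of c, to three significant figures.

Leg 1: γ = 1/√(1 − 0.936²) = 1/√0.1239 = 2.841; τ_1 = 10.65/2.841 = 3.749 μs.
Leg 2: γ = 89.1; τ_2 = 337.9/89.10 = 3.792 μs.
Leg 3: speed unknown; τ_3 = 111.7/γ_3.
Total proper time: 3.749 + 3.792 + τ_3 = 61.42, so τ_3 = 61.42 − 7.541 = 53.88 μs.
γ_3 = 111.7/53.88 = 2.073; β = √(1 − 1/γ²) = √0.7673.

β = 0.876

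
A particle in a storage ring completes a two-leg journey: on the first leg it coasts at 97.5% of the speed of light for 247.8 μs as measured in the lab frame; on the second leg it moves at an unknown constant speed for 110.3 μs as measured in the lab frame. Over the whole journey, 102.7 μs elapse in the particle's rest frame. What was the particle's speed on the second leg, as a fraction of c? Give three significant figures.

β = 0.902

Leg 1: β = 0.975; γ = 1/√(1 − 0.975²) = 1/√0.04938 = 4.500; τ_1 = 247.8/4.500 = 55.06 μs.
Leg 2: speed unknown; τ_2 = 110.3/γ_2.
Total proper time: 55.06 + τ_2 = 102.7, so τ_2 = 102.7 − 55.06 = 47.64 μs.
γ_2 = 110.3/47.64 = 2.315; β = √(1 − 1/γ²) = √0.8135.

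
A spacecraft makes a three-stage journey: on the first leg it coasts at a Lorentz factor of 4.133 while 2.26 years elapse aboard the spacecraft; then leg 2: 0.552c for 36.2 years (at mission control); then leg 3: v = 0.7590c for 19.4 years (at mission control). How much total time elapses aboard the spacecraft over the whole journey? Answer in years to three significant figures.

τ = 45.1 years

Leg 1: 2.26 years is already measured aboard the spacecraft.
Leg 2: γ = 1/√(1 − 0.552²) = 1/√0.6953 = 1.199; τ_2 = 36.2/1.199 = 30.19 years.
Leg 3: γ = 1/√(1 − 0.7590²) = 1/√0.4239 = 1.536; τ_3 = 19.4/1.536 = 12.63 years.
Total: 2.260 + 30.19 + 12.63 years.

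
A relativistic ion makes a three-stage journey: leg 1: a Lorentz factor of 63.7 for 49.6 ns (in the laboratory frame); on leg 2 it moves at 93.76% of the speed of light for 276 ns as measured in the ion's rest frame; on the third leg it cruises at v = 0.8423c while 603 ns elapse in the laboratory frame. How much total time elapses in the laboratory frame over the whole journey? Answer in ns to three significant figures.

Δt = 1450 ns

Leg 1: 49.6 ns is already measured in the laboratory frame.
Leg 2: β = 0.9376; γ = 1/√(1 − 0.9376²) = 1/√0.1209 = 2.876; Δt_2 = 2.876 × 276 = 793.8 ns.
Leg 3: 603 ns is already measured in the laboratory frame.
Total: 49.60 + 793.8 + 603.0 ns.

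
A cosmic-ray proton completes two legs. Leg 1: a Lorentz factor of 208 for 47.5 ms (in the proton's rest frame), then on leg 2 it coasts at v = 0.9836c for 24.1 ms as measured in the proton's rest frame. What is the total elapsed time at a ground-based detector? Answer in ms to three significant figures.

Δt = 1.00×10⁴ ms

Leg 1: γ = 208; Δt_1 = 208.0 × 47.5 = 9880 ms.
Leg 2: γ = 1/√(1 − 0.9836²) = 1/√0.03253 = 5.544; Δt_2 = 5.544 × 24.1 = 133.6 ms.
Total: 9880 + 133.6 ms.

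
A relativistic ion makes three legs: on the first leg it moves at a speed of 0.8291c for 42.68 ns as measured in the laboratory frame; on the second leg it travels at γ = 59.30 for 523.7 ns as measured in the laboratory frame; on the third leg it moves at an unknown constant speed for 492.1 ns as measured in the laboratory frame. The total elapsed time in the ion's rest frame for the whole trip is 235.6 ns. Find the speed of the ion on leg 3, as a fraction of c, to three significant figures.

Leg 1: γ = 1/√(1 − 0.8291²) = 1/√0.3126 = 1.789; τ_1 = 42.68/1.789 = 23.86 ns.
Leg 2: γ = 59.30; τ_2 = 523.7/59.30 = 8.831 ns.
Leg 3: speed unknown; τ_3 = 492.1/γ_3.
Total proper time: 23.86 + 8.831 + τ_3 = 235.6, so τ_3 = 235.6 − 32.69 = 202.9 ns.
γ_3 = 492.1/202.9 = 2.425; β = √(1 − 1/γ²) = √0.8300.

β = 0.911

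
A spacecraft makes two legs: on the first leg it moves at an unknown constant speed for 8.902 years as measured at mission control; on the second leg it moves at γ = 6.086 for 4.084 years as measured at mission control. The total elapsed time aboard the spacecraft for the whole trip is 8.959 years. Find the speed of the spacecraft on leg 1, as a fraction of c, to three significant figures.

β = 0.365

Leg 1: speed unknown; τ_1 = 8.902/γ_1.
Leg 2: γ = 6.086; τ_2 = 4.084/6.086 = 0.6710 years.
Total proper time: τ_1 + 0.6710 = 8.959, so τ_1 = 8.959 − 0.6710 = 8.288 years.
γ_1 = 8.902/8.288 = 1.074; β = √(1 − 1/γ²) = √0.1332.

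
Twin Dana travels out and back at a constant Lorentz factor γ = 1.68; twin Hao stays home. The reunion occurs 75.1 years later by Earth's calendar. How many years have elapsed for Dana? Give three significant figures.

γ = 1.68
Dana's clock measures proper time along the trip: τ = Δt/γ = 75.1/1.680 years.

τ = 44.7 years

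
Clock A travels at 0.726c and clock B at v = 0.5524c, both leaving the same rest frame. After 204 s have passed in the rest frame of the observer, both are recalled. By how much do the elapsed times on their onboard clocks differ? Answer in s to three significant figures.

A: γ = 1/√(1 − 0.726²) = 1/√0.4729 = 1.454; τ_A = 204/1.454 = 140.3 s.
B: γ = 1/√(1 − 0.5524²) = 1/√0.6949 = 1.200; τ_B = 204/1.200 = 170.1 s.

|τ_A − τ_B| = 29.8 s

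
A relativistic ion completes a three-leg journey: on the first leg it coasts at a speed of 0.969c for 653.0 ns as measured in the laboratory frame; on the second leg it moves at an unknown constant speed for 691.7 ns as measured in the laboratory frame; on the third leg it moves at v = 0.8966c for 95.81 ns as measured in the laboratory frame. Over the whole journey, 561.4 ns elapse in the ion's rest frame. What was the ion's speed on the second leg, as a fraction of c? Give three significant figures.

Leg 1: γ = 1/√(1 − 0.969²) = 1/√0.06104 = 4.048; τ_1 = 653.0/4.048 = 161.3 ns.
Leg 2: speed unknown; τ_2 = 691.7/γ_2.
Leg 3: γ = 1/√(1 − 0.8966²) = 1/√0.1961 = 2.258; τ_3 = 95.81/2.258 = 42.43 ns.
Total proper time: 161.3 + τ_2 + 42.43 = 561.4, so τ_2 = 561.4 − 203.8 = 357.6 ns.
γ_2 = 691.7/357.6 = 1.934; β = √(1 − 1/γ²) = √0.7327.

β = 0.856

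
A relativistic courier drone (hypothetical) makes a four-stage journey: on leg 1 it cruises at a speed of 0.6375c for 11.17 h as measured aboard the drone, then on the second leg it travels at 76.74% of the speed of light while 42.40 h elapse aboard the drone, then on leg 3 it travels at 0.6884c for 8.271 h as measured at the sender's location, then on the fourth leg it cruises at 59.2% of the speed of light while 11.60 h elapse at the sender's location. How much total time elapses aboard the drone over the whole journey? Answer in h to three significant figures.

Leg 1: 11.17 h is already measured aboard the drone.
Leg 2: 42.40 h is already measured aboard the drone.
Leg 3: γ = 1/√(1 − 0.6884²) = 1/√0.5261 = 1.379; τ_3 = 8.271/1.379 = 5.999 h.
Leg 4: β = 0.592; γ = 1/√(1 − 0.592²) = 1/√0.6495 = 1.241; τ_4 = 11.60/1.241 = 9.349 h.
Total: 11.17 + 42.40 + 5.999 + 9.349 h.

τ = 68.9 h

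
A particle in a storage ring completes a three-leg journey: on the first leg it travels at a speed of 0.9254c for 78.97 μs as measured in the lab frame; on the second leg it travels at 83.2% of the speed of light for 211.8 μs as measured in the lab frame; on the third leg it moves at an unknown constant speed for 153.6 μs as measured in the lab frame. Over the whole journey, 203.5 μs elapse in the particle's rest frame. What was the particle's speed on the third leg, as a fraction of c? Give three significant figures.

β = 0.931

Leg 1: γ = 1/√(1 − 0.9254²) = 1/√0.1436 = 2.639; τ_1 = 78.97/2.639 = 29.93 μs.
Leg 2: β = 0.832; γ = 1/√(1 − 0.832²) = 1/√0.3078 = 1.803; τ_2 = 211.8/1.803 = 117.5 μs.
Leg 3: speed unknown; τ_3 = 153.6/γ_3.
Total proper time: 29.93 + 117.5 + τ_3 = 203.5, so τ_3 = 203.5 − 147.4 = 56.07 μs.
γ_3 = 153.6/56.07 = 2.739; β = √(1 − 1/γ²) = √0.8667.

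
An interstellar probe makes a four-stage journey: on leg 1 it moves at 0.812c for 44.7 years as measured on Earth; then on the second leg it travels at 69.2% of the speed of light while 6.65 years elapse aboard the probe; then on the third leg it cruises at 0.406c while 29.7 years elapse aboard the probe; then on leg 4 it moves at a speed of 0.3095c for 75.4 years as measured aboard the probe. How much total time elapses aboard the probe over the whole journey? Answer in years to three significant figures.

Leg 1: γ = 1/√(1 − 0.812²) = 1/√0.3407 = 1.713; τ_1 = 44.7/1.713 = 26.09 years.
Leg 2: 6.65 years is already measured aboard the probe.
Leg 3: 29.7 years is already measured aboard the probe.
Leg 4: 75.4 years is already measured aboard the probe.
Total: 26.09 + 6.650 + 29.70 + 75.40 years.

τ = 138 years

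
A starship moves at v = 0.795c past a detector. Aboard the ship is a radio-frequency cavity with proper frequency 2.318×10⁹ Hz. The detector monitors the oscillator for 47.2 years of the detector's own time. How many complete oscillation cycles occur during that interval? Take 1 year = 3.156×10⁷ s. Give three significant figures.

N = 2.09×10¹⁸

γ = 1/√(1 − 0.795²) = 1/√0.3680 = 1.649
During 47.2 years of lab time, the oscillator's proper time advances by τ = Δt/γ = 47.2/1.649 = 28.63 years = 9.036×10⁸ s.
N = f × τ = 2.318×10⁹ × 9.036×10⁸ = 2.095×10¹⁸.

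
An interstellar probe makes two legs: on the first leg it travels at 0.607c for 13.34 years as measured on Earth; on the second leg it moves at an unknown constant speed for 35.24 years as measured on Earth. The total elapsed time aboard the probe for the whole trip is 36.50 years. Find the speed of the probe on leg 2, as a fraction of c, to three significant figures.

β = 0.678

Leg 1: γ = 1/√(1 − 0.607²) = 1/√0.6316 = 1.258; τ_1 = 13.34/1.258 = 10.60 years.
Leg 2: speed unknown; τ_2 = 35.24/γ_2.
Total proper time: 10.60 + τ_2 = 36.50, so τ_2 = 36.50 − 10.60 = 25.90 years.
γ_2 = 35.24/25.90 = 1.361; β = √(1 − 1/γ²) = √0.4599.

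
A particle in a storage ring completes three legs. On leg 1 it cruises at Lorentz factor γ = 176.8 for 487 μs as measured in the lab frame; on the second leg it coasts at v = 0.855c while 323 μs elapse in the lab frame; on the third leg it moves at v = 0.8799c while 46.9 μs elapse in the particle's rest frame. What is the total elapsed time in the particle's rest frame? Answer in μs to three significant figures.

τ = 217 μs

Leg 1: γ = 176.8; τ_1 = 487/176.8 = 2.755 μs.
Leg 2: γ = 1/√(1 − 0.855²) = 1/√0.2690 = 1.928; τ_2 = 323/1.928 = 167.5 μs.
Leg 3: 46.9 μs is already measured in the particle's rest frame.
Total: 2.755 + 167.5 + 46.90 μs.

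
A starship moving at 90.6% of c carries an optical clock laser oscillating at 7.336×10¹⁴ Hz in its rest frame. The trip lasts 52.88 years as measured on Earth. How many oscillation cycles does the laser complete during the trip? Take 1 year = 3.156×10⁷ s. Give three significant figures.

β = 0.906; γ = 1/√(1 − 0.906²) = 1/√0.1792 = 2.363
The oscillator's own cycle count is N = f × τ where τ is the proper time on the ship. τ = Δt/γ = 52.88/2.363 = 22.38 years = 7.064×10⁸ s.
N = 7.336×10¹⁴ × 7.064×10⁸ = 5.182×10²³.

N = 5.18×10²³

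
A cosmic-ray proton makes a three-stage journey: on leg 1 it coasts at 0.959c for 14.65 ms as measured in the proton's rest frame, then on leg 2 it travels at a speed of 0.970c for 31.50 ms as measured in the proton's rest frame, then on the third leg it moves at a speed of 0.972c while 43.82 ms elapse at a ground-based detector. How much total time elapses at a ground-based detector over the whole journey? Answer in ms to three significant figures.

Δt = 225 ms

Leg 1: γ = 1/√(1 − 0.959²) = 1/√0.08032 = 3.529; Δt_1 = 3.529 × 14.65 = 51.69 ms.
Leg 2: γ = 1/√(1 − 0.970²) = 1/√0.05910 = 4.113; Δt_2 = 4.113 × 31.50 = 129.6 ms.
Leg 3: 43.82 ms is already measured at a ground-based detector.
Total: 51.69 + 129.6 + 43.82 ms.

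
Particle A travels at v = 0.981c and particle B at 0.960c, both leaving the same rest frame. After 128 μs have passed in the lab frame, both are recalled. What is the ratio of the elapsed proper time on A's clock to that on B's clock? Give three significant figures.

τ_A/τ_B = 0.693

A: γ = 1/√(1 − 0.981²) = 1/√0.03764 = 5.154. B: γ = 1/√(1 − 0.960²) = 25/7 ≈ 3.571.
τ_A/τ_B = γ_B/γ_A = 3.571/5.154 = 0.6929, so τ_A/τ_B = 0.6929.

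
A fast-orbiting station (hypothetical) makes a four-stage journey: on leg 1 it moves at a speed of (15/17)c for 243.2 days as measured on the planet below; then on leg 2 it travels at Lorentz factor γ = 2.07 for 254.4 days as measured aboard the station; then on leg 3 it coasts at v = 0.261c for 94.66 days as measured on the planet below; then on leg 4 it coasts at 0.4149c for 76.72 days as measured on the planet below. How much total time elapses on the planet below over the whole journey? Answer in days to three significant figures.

Leg 1: 243.2 days is already measured on the planet below.
Leg 2: γ = 2.07; Δt_2 = 2.070 × 254.4 = 526.6 days.
Leg 3: 94.66 days is already measured on the planet below.
Leg 4: 76.72 days is already measured on the planet below.
Total: 243.2 + 526.6 + 94.66 + 76.72 days.

Δt = 941 days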